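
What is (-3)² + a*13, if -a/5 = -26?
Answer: 1699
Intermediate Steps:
a = 130 (a = -5*(-26) = 130)
(-3)² + a*13 = (-3)² + 130*13 = 9 + 1690 = 1699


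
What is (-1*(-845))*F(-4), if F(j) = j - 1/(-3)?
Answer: -9295/3 ≈ -3098.3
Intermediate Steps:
F(j) = ⅓ + j (F(j) = j - (-1)/3 = j - 1*(-⅓) = j + ⅓ = ⅓ + j)
(-1*(-845))*F(-4) = (-1*(-845))*(⅓ - 4) = 845*(-11/3) = -9295/3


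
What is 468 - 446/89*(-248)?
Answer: 152260/89 ≈ 1710.8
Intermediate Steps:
468 - 446/89*(-248) = 468 + 110608/89 = 152260/89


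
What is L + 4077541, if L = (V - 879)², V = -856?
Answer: 7087766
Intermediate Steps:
L = 3010225 (L = (-856 - 879)² = (-1735)² = 3010225)
L + 4077541 = 3010225 + 4077541 = 7087766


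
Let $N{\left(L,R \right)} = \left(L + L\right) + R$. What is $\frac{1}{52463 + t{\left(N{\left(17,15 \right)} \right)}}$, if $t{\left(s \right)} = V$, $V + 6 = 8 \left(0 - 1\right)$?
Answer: $\frac{1}{52449} \approx 1.9066 \cdot 10^{-5}$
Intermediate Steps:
$V = -14$ ($V = -6 + 8 \left(0 - 1\right) = -6 + 8 \left(-1\right) = -6 - 8 = -14$)
$N{\left(L,R \right)} = R + 2 L$ ($N{\left(L,R \right)} = 2 L + R = R + 2 L$)
$t{\left(s \right)} = -14$
$\frac{1}{52463 + t{\left(N{\left(17,15 \right)} \right)}} = \frac{1}{52463 - 14} = \frac{1}{52449}$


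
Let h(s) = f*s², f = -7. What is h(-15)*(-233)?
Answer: 366975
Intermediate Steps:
h(s) = -7*s²
h(-15)*(-233) = -7*(-15)²*(-233) = -7*225*(-233) = -1575*(-233) = 366975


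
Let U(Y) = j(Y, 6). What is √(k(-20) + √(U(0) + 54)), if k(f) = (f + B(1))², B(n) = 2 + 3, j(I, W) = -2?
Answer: √(225 + 2*√13) ≈ 15.238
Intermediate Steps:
U(Y) = -2
B(n) = 5
k(f) = (5 + f)² (k(f) = (f + 5)² = (5 + f)²)
√(k(-20) + √(U(0) + 54)) = √((5 - 20)² + √(-2 + 54)) = √((-15)² + √52) = √(225 + 2*√13)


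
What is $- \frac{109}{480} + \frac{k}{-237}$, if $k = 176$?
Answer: $- \frac{12257}{12640} \approx -0.9697$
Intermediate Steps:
$- \frac{109}{480} + \frac{k}{-237} = - \frac{109}{480} + \frac{176}{-237} = \left(-109\right) \frac{1}{480} + 176 \left(- \frac{1}{237}\right) = - \frac{109}{480} - \frac{176}{237} = - \frac{12257}{12640}$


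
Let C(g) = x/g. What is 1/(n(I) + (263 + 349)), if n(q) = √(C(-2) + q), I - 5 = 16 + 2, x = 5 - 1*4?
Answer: 136/83227 - √10/249681 ≈ 0.0016214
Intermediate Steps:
x = 1 (x = 5 - 4 = 1)
C(g) = 1/g
I = 23 (I = 5 + (16 + 2) = 5 + 18 = 23)
n(q) = √(-½ + q) (n(q) = √(1/(-2) + q) = √(-½ + q))
1/(n(I) + (263 + 349)) = 1/(√(-2 + 4*23)/2 + (263 + 349)) = 1/(√(-2 + 92)/2 + 612) = 1/(√90/2 + 612) = 1/((3*√10)/2 + 612) = 1/(3*√10/2 + 612) = 1/(612 + 3*√10/2)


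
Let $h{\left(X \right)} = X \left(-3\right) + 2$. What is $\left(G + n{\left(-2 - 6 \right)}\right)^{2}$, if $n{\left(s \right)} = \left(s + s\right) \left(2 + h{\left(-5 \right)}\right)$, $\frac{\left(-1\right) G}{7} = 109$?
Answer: $1138489$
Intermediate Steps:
$G = -763$ ($G = \left(-7\right) 109 = -763$)
$h{\left(X \right)} = 2 - 3 X$ ($h{\left(X \right)} = - 3 X + 2 = 2 - 3 X$)
$n{\left(s \right)} = 38 s$ ($n{\left(s \right)} = \left(s + s\right) \left(2 + \left(2 - -15\right)\right) = 2 s \left(2 + \left(2 + 15\right)\right) = 2 s \left(2 + 17\right) = 2 s 19 = 38 s$)
$\left(G + n{\left(-2 - 6 \right)}\right)^{2} = \left(-763 + 38 \left(-2 - 6\right)\right)^{2} = \left(-763 + 38 \left(-8\right)\right)^{2} = \left(-763 - 304\right)^{2} = \left(-1067\right)^{2} = 1138489$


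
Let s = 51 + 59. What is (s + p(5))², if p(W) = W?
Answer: 13225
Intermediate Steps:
s = 110
(s + p(5))² = (110 + 5)² = 115² = 13225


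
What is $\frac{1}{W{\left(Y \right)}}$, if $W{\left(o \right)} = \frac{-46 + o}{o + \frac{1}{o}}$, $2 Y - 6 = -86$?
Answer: $\frac{1601}{3440} \approx 0.46541$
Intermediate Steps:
$Y = -40$ ($Y = 3 + \frac{1}{2} \left(-86\right) = 3 - 43 = -40$)
$W{\left(o \right)} = \frac{-46 + o}{o + \frac{1}{o}}$
$\frac{1}{W{\left(Y \right)}} = \frac{1}{\left(-40\right) \frac{1}{1 + \left(-40\right)^{2}} \left(-46 - 40\right)} = \frac{1}{\left(-40\right) \frac{1}{1 + 1600} \left(-86\right)} = \frac{1}{\left(-40\right) \frac{1}{1601} \left(-86\right)} = \frac{1}{\frac{3440}{1601}} = \frac{1601}{3440}$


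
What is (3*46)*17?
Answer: 2346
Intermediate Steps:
(3*46)*17 = 138*17 = 2346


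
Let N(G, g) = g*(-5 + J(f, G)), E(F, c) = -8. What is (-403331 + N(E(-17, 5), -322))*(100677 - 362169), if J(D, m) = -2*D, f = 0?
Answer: 105046827732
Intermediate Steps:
N(G, g) = -5*g (N(G, g) = g*(-5 - 2*0) = g*(-5 + 0) = g*(-5) = -5*g)
(-403331 + N(E(-17, 5), -322))*(100677 - 362169) = (-403331 - 5*(-322))*(100677 - 362169) = (-403331 + 1610)*(-261492) = -401721*(-261492) = 105046827732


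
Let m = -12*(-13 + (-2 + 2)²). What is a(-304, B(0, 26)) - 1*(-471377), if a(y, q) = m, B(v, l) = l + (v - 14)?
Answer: 471533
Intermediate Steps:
B(v, l) = -14 + l + v (B(v, l) = l + (-14 + v) = -14 + l + v)
m = 156 (m = -12*(-13 + 0²) = -12*(-13 + 0) = -12*(-13) = 156)
a(y, q) = 156
a(-304, B(0, 26)) - 1*(-471377) = 156 - 1*(-471377) = 156 + 471377 = 471533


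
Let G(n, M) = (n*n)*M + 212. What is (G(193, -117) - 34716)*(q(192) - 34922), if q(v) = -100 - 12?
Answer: 153891644658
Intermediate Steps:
G(n, M) = 212 + M*n**2 (G(n, M) = n**2*M + 212 = M*n**2 + 212 = 212 + M*n**2)
q(v) = -112
(G(193, -117) - 34716)*(q(192) - 34922) = ((212 - 117*193**2) - 34716)*(-112 - 34922) = ((212 - 117*37249) - 34716)*(-35034) = ((212 - 4358133) - 34716)*(-35034) = (-4357921 - 34716)*(-35034) = -4392637*(-35034) = 153891644658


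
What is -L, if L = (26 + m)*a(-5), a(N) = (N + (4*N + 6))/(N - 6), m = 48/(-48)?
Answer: -475/11 ≈ -43.182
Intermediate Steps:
m = -1 (m = 48*(-1/48) = -1)
a(N) = (6 + 5*N)/(-6 + N) (a(N) = (N + (6 + 4*N))/(-6 + N) = (6 + 5*N)/(-6 + N))
L = 475/11 (L = (26 - 1)*((6 + 5*(-5))/(-6 - 5)) = 25*((6 - 25)/(-11)) = 25*(-1/11*(-19)) = 25*(19/11) = 475/11 ≈ 43.182)
-L = -1*475/11 = -475/11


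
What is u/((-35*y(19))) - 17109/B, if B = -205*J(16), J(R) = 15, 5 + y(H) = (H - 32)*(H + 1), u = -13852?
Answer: 1547881/380275 ≈ 4.0704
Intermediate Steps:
y(H) = -5 + (1 + H)*(-32 + H) (y(H) = -5 + (H - 32)*(H + 1) = -5 + (-32 + H)*(1 + H) = -5 + (1 + H)*(-32 + H))
B = -3075 (B = -205*15 = -3075)
u/((-35*y(19))) - 17109/B = -13852*(-1/(35*(-37 + 19² - 31*19))) - 17109/(-3075) = -13852*(-1/(35*(-37 + 361 - 589))) - 17109*(-1/3075) = -13852/((-35*(-265))) + 5703/1025 = -13852/9275 + 5703/1025 = 1547881/380275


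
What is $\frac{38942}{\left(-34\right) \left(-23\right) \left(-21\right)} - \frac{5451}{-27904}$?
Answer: $- \frac{498560623}{229119744} \approx -2.176$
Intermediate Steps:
$\frac{38942}{\left(-34\right) \left(-23\right) \left(-21\right)} - \frac{5451}{-27904} = \frac{38942}{782 \left(-21\right)} - - \frac{5451}{27904} = \frac{38942}{-16422} + \frac{5451}{27904} = 38942 \left(- \frac{1}{16422}\right) + \frac{5451}{27904} = - \frac{19471}{8211} + \frac{5451}{27904} = - \frac{498560623}{229119744}$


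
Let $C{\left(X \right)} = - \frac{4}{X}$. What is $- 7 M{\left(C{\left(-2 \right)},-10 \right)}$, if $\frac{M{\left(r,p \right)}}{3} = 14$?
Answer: $-294$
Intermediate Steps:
$M{\left(r,p \right)} = 42$ ($M{\left(r,p \right)} = 3 \cdot 14 = 42$)
$- 7 M{\left(C{\left(-2 \right)},-10 \right)} = \left(-7\right) 42 = -294$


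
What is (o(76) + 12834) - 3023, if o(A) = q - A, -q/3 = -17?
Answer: 9786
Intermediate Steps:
q = 51 (q = -3*(-17) = 51)
o(A) = 51 - A
(o(76) + 12834) - 3023 = ((51 - 1*76) + 12834) - 3023 = ((51 - 76) + 12834) - 3023 = (-25 + 12834) - 3023 = 12809 - 3023 = 9786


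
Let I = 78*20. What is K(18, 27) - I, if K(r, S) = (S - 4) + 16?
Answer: -1521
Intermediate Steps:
I = 1560
K(r, S) = 12 + S (K(r, S) = (-4 + S) + 16 = 12 + S)
K(18, 27) - I = (12 + 27) - 1*1560 = 39 - 1560 = -1521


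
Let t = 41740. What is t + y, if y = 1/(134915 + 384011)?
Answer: 21659971241/518926 ≈ 41740.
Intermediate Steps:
y = 1/518926 ≈ 1.9271e-6
t + y = 41740 + 1/518926 = 21659971241/518926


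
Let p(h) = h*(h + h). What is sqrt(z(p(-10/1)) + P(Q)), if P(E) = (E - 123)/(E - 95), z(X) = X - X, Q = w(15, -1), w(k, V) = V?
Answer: sqrt(186)/12 ≈ 1.1365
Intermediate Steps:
Q = -1
p(h) = 2*h**2 (p(h) = h*(2*h) = 2*h**2)
z(X) = 0
P(E) = (-123 + E)/(-95 + E)
sqrt(z(p(-10/1)) + P(Q)) = sqrt(0 + (-123 - 1)/(-95 - 1)) = sqrt(0 - 124/(-96)) = sqrt(0 - 1/96*(-124)) = sqrt(0 + 31/24) = sqrt(31/24) = sqrt(186)/12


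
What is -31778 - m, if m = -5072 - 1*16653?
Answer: -10053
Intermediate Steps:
m = -21725 (m = -5072 - 16653 = -21725)
-31778 - m = -31778 - 1*(-21725) = -31778 + 21725 = -10053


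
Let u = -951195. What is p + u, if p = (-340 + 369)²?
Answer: -950354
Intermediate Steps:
p = 841 (p = 29² = 841)
p + u = 841 - 951195 = -950354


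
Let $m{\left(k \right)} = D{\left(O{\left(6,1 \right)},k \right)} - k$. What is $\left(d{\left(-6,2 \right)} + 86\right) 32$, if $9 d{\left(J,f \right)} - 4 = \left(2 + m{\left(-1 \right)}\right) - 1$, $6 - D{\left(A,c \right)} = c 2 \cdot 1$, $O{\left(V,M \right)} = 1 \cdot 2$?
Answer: $\frac{25216}{9} \approx 2801.8$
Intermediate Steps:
$O{\left(V,M \right)} = 2$
$D{\left(A,c \right)} = 6 - 2 c$ ($D{\left(A,c \right)} = 6 - c 2 \cdot 1 = 6 - 2 c 1 = 6 - 2 c$)
$m{\left(k \right)} = 6 - 3 k$ ($m{\left(k \right)} = \left(6 - 2 k\right) - k = 6 - 3 k$)
$d{\left(J,f \right)} = \frac{14}{9}$ ($d{\left(J,f \right)} = \frac{4}{9} + \frac{\left(2 + \left(6 - -3\right)\right) - 1}{9} = \frac{4}{9} + \frac{\left(2 + \left(6 + 3\right)\right) - 1}{9} = \frac{4}{9} + \frac{\left(2 + 9\right) - 1}{9} = \frac{4}{9} + \frac{11 - 1}{9} = \frac{4}{9} + \frac{1}{9} \cdot 10 = \frac{4}{9} + \frac{10}{9} = \frac{14}{9}$)
$\left(d{\left(-6,2 \right)} + 86\right) 32 = \left(\frac{14}{9} + 86\right) 32 = \frac{788}{9} \cdot 32 = \frac{25216}{9}$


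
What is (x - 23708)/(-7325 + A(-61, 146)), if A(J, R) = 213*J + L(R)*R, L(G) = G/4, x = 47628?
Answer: -1840/1153 ≈ -1.5958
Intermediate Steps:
L(G) = G/4 (L(G) = G*(¼) = G/4)
A(J, R) = 213*J + R²/4 (A(J, R) = 213*J + (R/4)*R = 213*J + R²/4)
(x - 23708)/(-7325 + A(-61, 146)) = (47628 - 23708)/(-7325 + (213*(-61) + (¼)*146²)) = 23920/(-7325 + (-12993 + (¼)*21316)) = 23920/(-7325 + (-12993 + 5329)) = 23920/(-7325 - 7664) = 23920/(-14989) = 23920*(-1/14989) = -1840/1153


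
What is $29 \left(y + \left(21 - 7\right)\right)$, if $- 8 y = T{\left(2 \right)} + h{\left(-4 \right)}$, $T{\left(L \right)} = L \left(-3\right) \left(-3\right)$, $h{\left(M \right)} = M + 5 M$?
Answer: $\frac{1711}{4} \approx 427.75$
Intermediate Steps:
$h{\left(M \right)} = 6 M$
$T{\left(L \right)} = 9 L$ ($T{\left(L \right)} = - 3 L \left(-3\right) = 9 L$)
$y = \frac{3}{4}$ ($y = - \frac{9 \cdot 2 + 6 \left(-4\right)}{8} = - \frac{18 - 24}{8} = \left(- \frac{1}{8}\right) \left(-6\right) = \frac{3}{4} \approx 0.75$)
$29 \left(y + \left(21 - 7\right)\right) = 29 \left(\frac{3}{4} + \left(21 - 7\right)\right) = 29 \left(\frac{3}{4} + 14\right) = 29 \cdot \frac{59}{4} = \frac{1711}{4}$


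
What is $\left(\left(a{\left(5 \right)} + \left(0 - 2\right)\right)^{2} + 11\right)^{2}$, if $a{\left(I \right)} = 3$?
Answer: $144$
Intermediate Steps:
$\left(\left(a{\left(5 \right)} + \left(0 - 2\right)\right)^{2} + 11\right)^{2} = \left(\left(3 + \left(0 - 2\right)\right)^{2} + 11\right)^{2} = \left(\left(3 - 2\right)^{2} + 11\right)^{2} = \left(1^{2} + 11\right)^{2} = \left(1 + 11\right)^{2} = 12^{2} = 144$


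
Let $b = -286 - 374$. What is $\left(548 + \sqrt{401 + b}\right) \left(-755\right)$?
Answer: $-413740 - 755 i \sqrt{259} \approx -4.1374 \cdot 10^{5} - 12151.0 i$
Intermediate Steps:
$b = -660$ ($b = -286 - 374 = -660$)
$\left(548 + \sqrt{401 + b}\right) \left(-755\right) = \left(548 + \sqrt{401 - 660}\right) \left(-755\right) = \left(548 + \sqrt{-259}\right) \left(-755\right) = \left(548 + i \sqrt{259}\right) \left(-755\right) = -413740 - 755 i \sqrt{259}$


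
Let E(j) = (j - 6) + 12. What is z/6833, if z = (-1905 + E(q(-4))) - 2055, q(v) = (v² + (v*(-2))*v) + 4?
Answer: -3966/6833 ≈ -0.58042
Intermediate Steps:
q(v) = 4 - v² (q(v) = (v² + (-2*v)*v) + 4 = (v² - 2*v²) + 4 = -v² + 4 = 4 - v²)
E(j) = 6 + j (E(j) = (-6 + j) + 12 = 6 + j)
z = -3966 (z = (-1905 + (6 + (4 - 1*(-4)²))) - 2055 = (-1905 + (6 + (4 - 1*16))) - 2055 = (-1905 + (6 + (4 - 16))) - 2055 = (-1905 + (6 - 12)) - 2055 = (-1905 - 6) - 2055 = -1911 - 2055 = -3966)
z/6833 = -3966/6833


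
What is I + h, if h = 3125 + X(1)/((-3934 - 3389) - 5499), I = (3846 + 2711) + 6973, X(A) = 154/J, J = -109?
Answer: 11638497422/698799 ≈ 16655.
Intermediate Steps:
X(A) = -154/109 (X(A) = 154/(-109) = 154*(-1/109) = -154/109)
I = 13530 (I = 6557 + 6973 = 13530)
h = 2183746952/698799 (h = 3125 - 154/(109*((-3934 - 3389) - 5499)) = 3125 - 154/(109*(-7323 - 5499)) = 3125 - 154/109/(-12822) = 3125 - 154/109*(-1/12822) = 3125 + 77/698799 = 2183746952/698799 ≈ 3125.0)
I + h = 13530 + 2183746952/698799 = 11638497422/698799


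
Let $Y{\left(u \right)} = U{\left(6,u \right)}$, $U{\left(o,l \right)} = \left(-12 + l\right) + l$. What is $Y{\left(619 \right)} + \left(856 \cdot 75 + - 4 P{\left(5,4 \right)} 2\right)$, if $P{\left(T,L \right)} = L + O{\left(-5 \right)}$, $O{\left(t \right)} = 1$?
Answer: $65386$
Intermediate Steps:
$U{\left(o,l \right)} = -12 + 2 l$
$Y{\left(u \right)} = -12 + 2 u$
$P{\left(T,L \right)} = 1 + L$ ($P{\left(T,L \right)} = L + 1 = 1 + L$)
$Y{\left(619 \right)} + \left(856 \cdot 75 + - 4 P{\left(5,4 \right)} 2\right) = \left(-12 + 2 \cdot 619\right) + \left(856 \cdot 75 + - 4 \left(1 + 4\right) 2\right) = \left(-12 + 1238\right) + \left(64200 + \left(-4\right) 5 \cdot 2\right) = 1226 + \left(64200 - 40\right) = 1226 + 64160 = 65386$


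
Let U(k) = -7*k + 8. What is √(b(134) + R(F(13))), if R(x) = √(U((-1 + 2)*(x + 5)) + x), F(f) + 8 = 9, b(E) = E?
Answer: √(134 + I*√33) ≈ 11.578 + 0.2481*I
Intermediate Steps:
U(k) = 8 - 7*k
F(f) = 1 (F(f) = -8 + 9 = 1)
R(x) = √(-27 - 6*x) (R(x) = √((8 - 7*(-1 + 2)*(x + 5)) + x) = √((8 - 7*(5 + x)) + x) = √((8 + (-35 - 7*x)) + x) = √((-27 - 7*x) + x) = √(-27 - 6*x))
√(b(134) + R(F(13))) = √(134 + √(-27 - 6*1)) = √(134 + √(-27 - 6)) = √(134 + √(-33)) = √(134 + I*√33)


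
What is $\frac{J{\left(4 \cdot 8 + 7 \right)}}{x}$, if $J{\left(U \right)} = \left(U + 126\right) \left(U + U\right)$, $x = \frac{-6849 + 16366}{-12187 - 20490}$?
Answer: $- \frac{420552990}{9517} \approx -44190.0$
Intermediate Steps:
$x = - \frac{9517}{32677}$ ($x = \frac{9517}{-32677} = 9517 \left(- \frac{1}{32677}\right) = - \frac{9517}{32677} \approx -0.29124$)
$J{\left(U \right)} = 2 U \left(126 + U\right)$ ($J{\left(U \right)} = \left(126 + U\right) 2 U = 2 U \left(126 + U\right)$)
$\frac{J{\left(4 \cdot 8 + 7 \right)}}{x} = \frac{2 \left(4 \cdot 8 + 7\right) \left(126 + \left(4 \cdot 8 + 7\right)\right)}{- \frac{9517}{32677}} = 2 \left(32 + 7\right) \left(126 + \left(32 + 7\right)\right) \left(- \frac{32677}{9517}\right) = 2 \cdot 39 \left(126 + 39\right) \left(- \frac{32677}{9517}\right) = 2 \cdot 39 \cdot 165 \left(- \frac{32677}{9517}\right) = 12870 \left(- \frac{32677}{9517}\right) = - \frac{420552990}{9517}$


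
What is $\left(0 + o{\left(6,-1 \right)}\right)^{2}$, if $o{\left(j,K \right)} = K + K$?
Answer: $4$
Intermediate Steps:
$o{\left(j,K \right)} = 2 K$
$\left(0 + o{\left(6,-1 \right)}\right)^{2} = \left(0 + 2 \left(-1\right)\right)^{2} = \left(0 - 2\right)^{2} = \left(-2\right)^{2} = 4$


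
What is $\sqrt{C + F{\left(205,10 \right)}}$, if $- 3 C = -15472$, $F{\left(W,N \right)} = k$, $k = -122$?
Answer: $\frac{\sqrt{45318}}{3} \approx 70.96$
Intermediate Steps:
$F{\left(W,N \right)} = -122$
$C = \frac{15472}{3}$ ($C = \left(- \frac{1}{3}\right) \left(-15472\right) = \frac{15472}{3} \approx 5157.3$)
$\sqrt{C + F{\left(205,10 \right)}} = \sqrt{\frac{15472}{3} - 122} = \sqrt{\frac{15106}{3}} = \frac{\sqrt{45318}}{3}$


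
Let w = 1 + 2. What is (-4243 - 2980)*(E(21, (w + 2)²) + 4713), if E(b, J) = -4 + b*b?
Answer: -37198450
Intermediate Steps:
w = 3
E(b, J) = -4 + b²
(-4243 - 2980)*(E(21, (w + 2)²) + 4713) = (-4243 - 2980)*((-4 + 21²) + 4713) = -7223*((-4 + 441) + 4713) = -7223*(437 + 4713) = -7223*5150 = -37198450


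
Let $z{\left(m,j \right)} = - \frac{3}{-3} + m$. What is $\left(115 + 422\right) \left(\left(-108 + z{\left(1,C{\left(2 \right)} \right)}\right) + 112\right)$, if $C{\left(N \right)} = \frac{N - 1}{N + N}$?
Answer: $3222$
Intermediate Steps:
$C{\left(N \right)} = \frac{-1 + N}{2 N}$
$z{\left(m,j \right)} = 1 + m$ ($z{\left(m,j \right)} = \left(-3\right) \left(- \frac{1}{3}\right) + m = 1 + m$)
$\left(115 + 422\right) \left(\left(-108 + z{\left(1,C{\left(2 \right)} \right)}\right) + 112\right) = \left(115 + 422\right) \left(\left(-108 + \left(1 + 1\right)\right) + 112\right) = 537 \left(\left(-108 + 2\right) + 112\right) = 537 \left(-106 + 112\right) = 537 \cdot 6 = 3222$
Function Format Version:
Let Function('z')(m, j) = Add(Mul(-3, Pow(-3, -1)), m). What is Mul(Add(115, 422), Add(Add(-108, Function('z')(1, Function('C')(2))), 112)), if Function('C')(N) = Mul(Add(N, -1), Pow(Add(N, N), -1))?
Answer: 3222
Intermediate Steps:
Function('C')(N) = Mul(Rational(1, 2), Pow(N, -1), Add(-1, N)) (Function('C')(N) = Mul(Add(-1, N), Pow(Mul(2, N), -1)) = Mul(Add(-1, N), Mul(Rational(1, 2), Pow(N, -1))) = Mul(Rational(1, 2), Pow(N, -1), Add(-1, N)))
Function('z')(m, j) = Add(1, m) (Function('z')(m, j) = Add(Mul(-3, Rational(-1, 3)), m) = Add(1, m))
Mul(Add(115, 422), Add(Add(-108, Function('z')(1, Function('C')(2))), 112)) = Mul(Add(115, 422), Add(Add(-108, Add(1, 1)), 112)) = Mul(537, Add(Add(-108, 2), 112)) = Mul(537, Add(-106, 112)) = Mul(537, 6) = 3222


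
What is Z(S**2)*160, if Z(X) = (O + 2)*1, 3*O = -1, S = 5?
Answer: 800/3 ≈ 266.67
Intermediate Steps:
O = -1/3 (O = (1/3)*(-1) = -1/3 ≈ -0.33333)
Z(X) = 5/3 (Z(X) = (-1/3 + 2)*1 = (5/3)*1 = 5/3)
Z(S**2)*160 = (5/3)*160 = 800/3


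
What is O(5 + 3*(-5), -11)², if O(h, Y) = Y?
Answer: 121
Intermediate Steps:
O(5 + 3*(-5), -11)² = (-11)² = 121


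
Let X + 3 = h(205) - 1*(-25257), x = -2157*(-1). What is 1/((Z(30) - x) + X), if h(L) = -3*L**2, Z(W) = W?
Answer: -1/102948 ≈ -9.7136e-6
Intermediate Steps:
x = 2157
X = -100821 (X = -3 + (-3*205**2 - 1*(-25257)) = -3 + (-3*42025 + 25257) = -3 + (-126075 + 25257) = -3 - 100818 = -100821)
1/((Z(30) - x) + X) = 1/((30 - 1*2157) - 100821) = 1/((30 - 2157) - 100821) = 1/(-2127 - 100821) = 1/(-102948) = -1/102948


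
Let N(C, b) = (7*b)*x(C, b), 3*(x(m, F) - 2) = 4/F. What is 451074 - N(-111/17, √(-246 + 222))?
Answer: 1353194/3 - 28*I*√6 ≈ 4.5106e+5 - 68.586*I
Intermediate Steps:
x(m, F) = 2 + 4/(3*F) (x(m, F) = 2 + (4/F)/3 = 2 + 4/(3*F))
N(C, b) = 7*b*(2 + 4/(3*b)) (N(C, b) = (7*b)*(2 + 4/(3*b)) = 7*b*(2 + 4/(3*b)))
451074 - N(-111/17, √(-246 + 222)) = 451074 - (28/3 + 14*√(-246 + 222)) = 451074 - (28/3 + 14*√(-24)) = 451074 - (28/3 + 14*(2*I*√6)) = 451074 - (28/3 + 28*I*√6) = 451074 + (-28/3 - 28*I*√6) = 1353194/3 - 28*I*√6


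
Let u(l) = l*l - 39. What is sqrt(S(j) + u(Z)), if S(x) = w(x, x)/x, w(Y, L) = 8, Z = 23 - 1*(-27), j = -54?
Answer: sqrt(199329)/9 ≈ 49.607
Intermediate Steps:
Z = 50 (Z = 23 + 27 = 50)
S(x) = 8/x
u(l) = -39 + l**2 (u(l) = l**2 - 39 = -39 + l**2)
sqrt(S(j) + u(Z)) = sqrt(8/(-54) + (-39 + 50**2)) = sqrt(8*(-1/54) + (-39 + 2500)) = sqrt(-4/27 + 2461) = sqrt(66443/27) = sqrt(199329)/9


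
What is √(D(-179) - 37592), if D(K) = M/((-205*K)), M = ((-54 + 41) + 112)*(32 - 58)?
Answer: I*√50618588008730/36695 ≈ 193.89*I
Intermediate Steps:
M = -2574 (M = (-13 + 112)*(-26) = 99*(-26) = -2574)
D(K) = 2574/(205*K) (D(K) = -2574*(-1/(205*K)) = -(-2574)/(205*K) = 2574/(205*K))
√(D(-179) - 37592) = √((2574/205)/(-179) - 37592) = √((2574/205)*(-1/179) - 37592) = √(-2574/36695 - 37592) = √(-1379441014/36695) = I*√50618588008730/36695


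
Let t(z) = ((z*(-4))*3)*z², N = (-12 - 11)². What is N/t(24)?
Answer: -529/165888 ≈ -0.0031889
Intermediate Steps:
N = 529 (N = (-23)² = 529)
t(z) = -12*z³ (t(z) = (-4*z*3)*z² = (-12*z)*z² = -12*z³)
N/t(24) = 529/((-12*24³)) = 529/((-12*13824)) = 529/(-165888) = 529*(-1/165888) = -529/165888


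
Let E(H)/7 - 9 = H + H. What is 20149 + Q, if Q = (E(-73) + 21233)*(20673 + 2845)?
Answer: 476824081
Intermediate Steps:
E(H) = 63 + 14*H (E(H) = 63 + 7*(H + H) = 63 + 7*(2*H) = 63 + 14*H)
Q = 476803932 (Q = ((63 + 14*(-73)) + 21233)*(20673 + 2845) = ((63 - 1022) + 21233)*23518 = (-959 + 21233)*23518 = 20274*23518 = 476803932)
20149 + Q = 20149 + 476803932 = 476824081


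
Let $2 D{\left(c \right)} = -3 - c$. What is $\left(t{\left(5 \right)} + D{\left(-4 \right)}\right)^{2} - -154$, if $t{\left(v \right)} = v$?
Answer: $\frac{737}{4} \approx 184.25$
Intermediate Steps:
$D{\left(c \right)} = - \frac{3}{2} - \frac{c}{2}$ ($D{\left(c \right)} = \frac{-3 - c}{2} = - \frac{3}{2} - \frac{c}{2}$)
$\left(t{\left(5 \right)} + D{\left(-4 \right)}\right)^{2} - -154 = \left(5 - - \frac{1}{2}\right)^{2} - -154 = \left(5 + \left(- \frac{3}{2} + 2\right)\right)^{2} + 154 = \left(5 + \frac{1}{2}\right)^{2} + 154 = \left(\frac{11}{2}\right)^{2} + 154 = \frac{121}{4} + 154 = \frac{737}{4}$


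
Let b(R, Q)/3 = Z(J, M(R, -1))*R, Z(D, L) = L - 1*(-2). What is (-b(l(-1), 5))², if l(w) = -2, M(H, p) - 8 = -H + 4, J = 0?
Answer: 9216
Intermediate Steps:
M(H, p) = 12 - H (M(H, p) = 8 + (-H + 4) = 8 + (4 - H) = 12 - H)
Z(D, L) = 2 + L (Z(D, L) = L + 2 = 2 + L)
b(R, Q) = 3*R*(14 - R) (b(R, Q) = 3*((2 + (12 - R))*R) = 3*((14 - R)*R) = 3*(R*(14 - R)) = 3*R*(14 - R))
(-b(l(-1), 5))² = (-3*(-2)*(14 - 1*(-2)))² = (-3*(-2)*(14 + 2))² = (-3*(-2)*16)² = (-1*(-96))² = 96² = 9216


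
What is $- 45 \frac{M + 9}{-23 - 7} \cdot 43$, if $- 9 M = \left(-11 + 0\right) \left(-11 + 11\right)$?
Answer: $\frac{1161}{2} \approx 580.5$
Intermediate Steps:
$M = 0$ ($M = - \frac{\left(-11 + 0\right) \left(-11 + 11\right)}{9} = - \frac{\left(-11\right) 0}{9} = \left(- \frac{1}{9}\right) 0 = 0$)
$- 45 \frac{M + 9}{-23 - 7} \cdot 43 = - 45 \frac{0 + 9}{-23 - 7} \cdot 43 = - 45 \frac{9}{-30} \cdot 43 = - 45 \cdot 9 \left(- \frac{1}{30}\right) 43 = \left(-45\right) \left(- \frac{3}{10}\right) 43 = \frac{27}{2} \cdot 43 = \frac{1161}{2}$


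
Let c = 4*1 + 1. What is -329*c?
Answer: -1645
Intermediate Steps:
c = 5 (c = 4 + 1 = 5)
-329*c = -329*5 = -1645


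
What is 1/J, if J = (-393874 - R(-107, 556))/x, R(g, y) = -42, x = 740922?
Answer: -370461/196916 ≈ -1.8813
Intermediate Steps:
J = -196916/370461 (J = (-393874 - 1*(-42))/740922 = (-393874 + 42)*(1/740922) = -393832*1/740922 = -196916/370461 ≈ -0.53154)
1/J = 1/(-196916/370461) = -370461/196916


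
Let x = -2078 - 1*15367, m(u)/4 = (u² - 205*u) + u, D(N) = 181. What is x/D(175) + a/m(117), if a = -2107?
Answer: -709909253/7369596 ≈ -96.329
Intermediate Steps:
m(u) = -816*u + 4*u² (m(u) = 4*((u² - 205*u) + u) = 4*(u² - 204*u) = -816*u + 4*u²)
x = -17445 (x = -2078 - 15367 = -17445)
x/D(175) + a/m(117) = -17445/181 - 2107*1/(468*(-204 + 117)) = -17445*1/181 - 2107/(4*117*(-87)) = -17445/181 - 2107/(-40716) = -17445/181 - 2107*(-1/40716) = -17445/181 + 2107/40716 = -709909253/7369596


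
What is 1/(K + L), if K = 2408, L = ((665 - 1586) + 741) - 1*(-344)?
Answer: 1/2572 ≈ 0.00038880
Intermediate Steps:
L = 164 (L = (-921 + 741) + 344 = -180 + 344 = 164)
1/(K + L) = 1/(2408 + 164) = 1/2572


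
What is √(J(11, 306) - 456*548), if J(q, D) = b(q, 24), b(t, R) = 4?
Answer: 2*I*√62471 ≈ 499.88*I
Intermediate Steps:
J(q, D) = 4
√(J(11, 306) - 456*548) = √(4 - 456*548) = √(4 - 249888) = √(-249884) = 2*I*√62471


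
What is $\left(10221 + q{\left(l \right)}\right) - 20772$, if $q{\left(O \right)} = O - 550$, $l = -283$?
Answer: $-11384$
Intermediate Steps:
$q{\left(O \right)} = -550 + O$
$\left(10221 + q{\left(l \right)}\right) - 20772 = \left(10221 - 833\right) - 20772 = 9388 - 20772 = -11384$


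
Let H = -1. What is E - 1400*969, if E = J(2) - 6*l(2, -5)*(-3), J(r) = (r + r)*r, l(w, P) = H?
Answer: -1356610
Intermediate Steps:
l(w, P) = -1
J(r) = 2*r**2 (J(r) = (2*r)*r = 2*r**2)
E = -10 (E = 2*2**2 - (-6)*(-3) = 2*4 - 6*3 = 8 - 18 = -10)
E - 1400*969 = -10 - 1400*969 = -10 - 1356600 = -1356610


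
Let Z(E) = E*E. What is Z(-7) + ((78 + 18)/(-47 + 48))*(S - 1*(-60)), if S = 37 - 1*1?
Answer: 9265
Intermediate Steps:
Z(E) = E²
S = 36 (S = 37 - 1 = 36)
Z(-7) + ((78 + 18)/(-47 + 48))*(S - 1*(-60)) = (-7)² + ((78 + 18)/(-47 + 48))*(36 - 1*(-60)) = 49 + (96/1)*(36 + 60) = 49 + (96*1)*96 = 49 + 96*96 = 49 + 9216 = 9265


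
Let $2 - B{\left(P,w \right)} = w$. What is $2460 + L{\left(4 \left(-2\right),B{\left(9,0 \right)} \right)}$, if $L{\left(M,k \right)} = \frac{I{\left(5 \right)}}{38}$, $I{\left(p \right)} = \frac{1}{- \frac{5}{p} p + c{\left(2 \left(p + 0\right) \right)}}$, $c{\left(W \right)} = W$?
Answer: $\frac{467401}{190} \approx 2460.0$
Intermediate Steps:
$I{\left(p \right)} = \frac{1}{-5 + 2 p}$ ($I{\left(p \right)} = \frac{1}{- \frac{5}{p} p + 2 \left(p + 0\right)} = \frac{1}{-5 + 2 p}$)
$B{\left(P,w \right)} = 2 - w$
$L{\left(M,k \right)} = \frac{1}{190}$ ($L{\left(M,k \right)} = \frac{1}{\left(-5 + 2 \cdot 5\right) 38} = \frac{1}{-5 + 10} \cdot \frac{1}{38} = \frac{1}{5} \cdot \frac{1}{38} = \frac{1}{190}$)
$2460 + L{\left(4 \left(-2\right),B{\left(9,0 \right)} \right)} = 2460 + \frac{1}{190} = \frac{467401}{190}$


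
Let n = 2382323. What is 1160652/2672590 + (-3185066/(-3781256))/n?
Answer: 2613840670244848379/6018788361513392980 ≈ 0.43428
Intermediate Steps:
1160652/2672590 + (-3185066/(-3781256))/n = 1160652/2672590 - 3185066/(-3781256)/2382323 = 1160652*(1/2672590) - 3185066*(-1/3781256)*(1/2382323) = 580326/1336295 + (1592533/1890628)*(1/2382323) = 580326/1336295 + 1592533/4504086568844 = 2613840670244848379/6018788361513392980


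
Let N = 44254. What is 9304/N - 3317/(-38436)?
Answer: 252199531/850473372 ≈ 0.29654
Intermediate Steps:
9304/N - 3317/(-38436) = 9304/44254 - 3317/(-38436) = 9304*(1/44254) - 3317*(-1/38436) = 4652/22127 + 3317/38436 = 252199531/850473372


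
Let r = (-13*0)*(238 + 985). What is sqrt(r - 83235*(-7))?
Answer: sqrt(582645) ≈ 763.31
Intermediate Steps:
r = 0 (r = 0*1223 = 0)
sqrt(r - 83235*(-7)) = sqrt(0 - 83235*(-7)) = sqrt(0 + 582645) = sqrt(582645)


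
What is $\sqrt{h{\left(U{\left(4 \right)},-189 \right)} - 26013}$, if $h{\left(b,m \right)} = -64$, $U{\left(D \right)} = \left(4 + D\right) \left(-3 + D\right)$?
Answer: $i \sqrt{26077} \approx 161.48 i$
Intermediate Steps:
$U{\left(D \right)} = \left(-3 + D\right) \left(4 + D\right)$
$\sqrt{h{\left(U{\left(4 \right)},-189 \right)} - 26013} = \sqrt{-64 - 26013} = \sqrt{-26077} = i \sqrt{26077}$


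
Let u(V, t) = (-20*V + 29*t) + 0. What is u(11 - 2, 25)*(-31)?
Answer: -16895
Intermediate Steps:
u(V, t) = -20*V + 29*t
u(11 - 2, 25)*(-31) = (-20*(11 - 2) + 29*25)*(-31) = (-20*9 + 725)*(-31) = (-180 + 725)*(-31) = 545*(-31) = -16895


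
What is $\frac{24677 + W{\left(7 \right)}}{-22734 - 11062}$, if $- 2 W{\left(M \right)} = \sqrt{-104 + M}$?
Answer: $- \frac{24677}{33796} + \frac{i \sqrt{97}}{67592} \approx -0.73018 + 0.00014571 i$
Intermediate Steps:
$W{\left(M \right)} = - \frac{\sqrt{-104 + M}}{2}$
$\frac{24677 + W{\left(7 \right)}}{-22734 - 11062} = \frac{24677 - \frac{\sqrt{-104 + 7}}{2}}{-22734 - 11062} = \frac{24677 - \frac{\sqrt{-97}}{2}}{-33796} = \left(24677 - \frac{i \sqrt{97}}{2}\right) \left(- \frac{1}{33796}\right) = - \frac{24677}{33796} + \frac{i \sqrt{97}}{67592}$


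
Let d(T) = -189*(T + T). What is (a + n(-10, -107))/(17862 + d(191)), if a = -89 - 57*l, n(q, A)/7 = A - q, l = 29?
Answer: 807/18112 ≈ 0.044556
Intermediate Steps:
n(q, A) = -7*q + 7*A (n(q, A) = 7*(A - q) = -7*q + 7*A)
d(T) = -378*T
a = -1742 (a = -89 - 57*29 = -89 - 1653 = -1742)
(a + n(-10, -107))/(17862 + d(191)) = (-1742 + (-7*(-10) + 7*(-107)))/(17862 - 378*191) = (-1742 + (70 - 749))/(17862 - 72198) = (-1742 - 679)/(-54336) = -2421*(-1/54336) = 807/18112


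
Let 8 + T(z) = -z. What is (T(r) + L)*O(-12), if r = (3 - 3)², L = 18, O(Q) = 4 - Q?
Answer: 160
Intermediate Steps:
r = 0 (r = 0² = 0)
T(z) = -8 - z
(T(r) + L)*O(-12) = ((-8 - 1*0) + 18)*(4 - 1*(-12)) = ((-8 + 0) + 18)*(4 + 12) = (-8 + 18)*16 = 10*16 = 160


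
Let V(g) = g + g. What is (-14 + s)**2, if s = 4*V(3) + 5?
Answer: 225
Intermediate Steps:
V(g) = 2*g
s = 29 (s = 4*(2*3) + 5 = 4*6 + 5 = 24 + 5 = 29)
(-14 + s)**2 = (-14 + 29)**2 = 15**2 = 225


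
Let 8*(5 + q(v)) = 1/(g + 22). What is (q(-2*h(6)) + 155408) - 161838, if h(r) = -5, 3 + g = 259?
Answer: -14311439/2224 ≈ -6435.0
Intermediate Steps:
g = 256 (g = -3 + 259 = 256)
q(v) = -11119/2224 (q(v) = -5 + 1/(8*(256 + 22)) = -5 + (⅛)/278 = -5 + (⅛)*(1/278) = -5 + 1/2224 = -11119/2224)
(q(-2*h(6)) + 155408) - 161838 = (-11119/2224 + 155408) - 161838 = 345616273/2224 - 161838 = -14311439/2224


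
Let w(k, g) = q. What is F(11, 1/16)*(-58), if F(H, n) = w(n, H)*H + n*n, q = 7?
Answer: -571677/128 ≈ -4466.2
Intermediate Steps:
w(k, g) = 7
F(H, n) = n² + 7*H (F(H, n) = 7*H + n*n = 7*H + n² = n² + 7*H)
F(11, 1/16)*(-58) = ((1/16)² + 7*11)*(-58) = ((1/16)² + 77)*(-58) = (1/256 + 77)*(-58) = (19713/256)*(-58) = -571677/128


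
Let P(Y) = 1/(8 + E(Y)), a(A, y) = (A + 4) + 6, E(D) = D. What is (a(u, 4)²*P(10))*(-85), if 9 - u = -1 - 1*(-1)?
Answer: -30685/18 ≈ -1704.7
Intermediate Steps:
u = 9 (u = 9 - (-1 - 1*(-1)) = 9 - (-1 + 1) = 9 - 1*0 = 9 + 0 = 9)
a(A, y) = 10 + A (a(A, y) = (4 + A) + 6 = 10 + A)
P(Y) = 1/(8 + Y)
(a(u, 4)²*P(10))*(-85) = ((10 + 9)²/(8 + 10))*(-85) = (19²/18)*(-85) = (361*(1/18))*(-85) = (361/18)*(-85) = -30685/18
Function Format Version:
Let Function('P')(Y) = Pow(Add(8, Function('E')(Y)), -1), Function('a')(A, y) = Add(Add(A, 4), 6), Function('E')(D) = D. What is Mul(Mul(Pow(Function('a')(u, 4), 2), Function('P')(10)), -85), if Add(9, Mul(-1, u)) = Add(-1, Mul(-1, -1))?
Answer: Rational(-30685, 18) ≈ -1704.7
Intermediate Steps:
u = 9 (u = Add(9, Mul(-1, Add(-1, Mul(-1, -1)))) = Add(9, Mul(-1, Add(-1, 1))) = Add(9, Mul(-1, 0)) = Add(9, 0) = 9)
Function('a')(A, y) = Add(10, A) (Function('a')(A, y) = Add(Add(4, A), 6) = Add(10, A))
Function('P')(Y) = Pow(Add(8, Y), -1)
Mul(Mul(Pow(Function('a')(u, 4), 2), Function('P')(10)), -85) = Mul(Mul(Pow(Add(10, 9), 2), Pow(Add(8, 10), -1)), -85) = Mul(Mul(Pow(19, 2), Pow(18, -1)), -85) = Mul(Mul(361, Rational(1, 18)), -85) = Mul(Rational(361, 18), -85) = Rational(-30685, 18)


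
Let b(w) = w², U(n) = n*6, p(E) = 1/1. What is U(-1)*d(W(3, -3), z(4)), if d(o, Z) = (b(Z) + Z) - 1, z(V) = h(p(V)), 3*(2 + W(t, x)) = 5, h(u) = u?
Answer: -6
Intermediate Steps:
p(E) = 1
W(t, x) = -⅓ (W(t, x) = -2 + (⅓)*5 = -2 + 5/3 = -⅓)
U(n) = 6*n
z(V) = 1
d(o, Z) = -1 + Z + Z² (d(o, Z) = (Z² + Z) - 1 = (Z + Z²) - 1 = -1 + Z + Z²)
U(-1)*d(W(3, -3), z(4)) = (6*(-1))*(-1 + 1 + 1²) = -6*(-1 + 1 + 1) = -6*1 = -6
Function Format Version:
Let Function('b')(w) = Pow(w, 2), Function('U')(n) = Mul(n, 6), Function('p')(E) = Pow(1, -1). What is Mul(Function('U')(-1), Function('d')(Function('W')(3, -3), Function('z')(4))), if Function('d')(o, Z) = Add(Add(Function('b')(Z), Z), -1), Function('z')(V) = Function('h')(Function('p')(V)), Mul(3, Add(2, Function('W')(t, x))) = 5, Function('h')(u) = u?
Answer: -6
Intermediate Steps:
Function('p')(E) = 1
Function('W')(t, x) = Rational(-1, 3) (Function('W')(t, x) = Add(-2, Mul(Rational(1, 3), 5)) = Add(-2, Rational(5, 3)) = Rational(-1, 3))
Function('U')(n) = Mul(6, n)
Function('z')(V) = 1
Function('d')(o, Z) = Add(-1, Z, Pow(Z, 2)) (Function('d')(o, Z) = Add(Add(Pow(Z, 2), Z), -1) = Add(Add(Z, Pow(Z, 2)), -1) = Add(-1, Z, Pow(Z, 2)))
Mul(Function('U')(-1), Function('d')(Function('W')(3, -3), Function('z')(4))) = Mul(Mul(6, -1), Add(-1, 1, Pow(1, 2))) = Mul(-6, Add(-1, 1, 1)) = Mul(-6, 1) = -6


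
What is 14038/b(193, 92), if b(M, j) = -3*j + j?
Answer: -7019/92 ≈ -76.293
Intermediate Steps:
b(M, j) = -2*j
14038/b(193, 92) = 14038/((-2*92)) = 14038/(-184) = 14038*(-1/184) = -7019/92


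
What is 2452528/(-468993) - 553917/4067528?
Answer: -10235509506365/1907642159304 ≈ -5.3655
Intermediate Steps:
2452528/(-468993) - 553917/4067528 = 2452528*(-1/468993) - 553917*1/4067528 = -2452528/468993 - 553917/4067528 = -10235509506365/1907642159304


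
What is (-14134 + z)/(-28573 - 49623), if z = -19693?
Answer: 33827/78196 ≈ 0.43259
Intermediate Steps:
(-14134 + z)/(-28573 - 49623) = (-14134 - 19693)/(-28573 - 49623) = -33827/(-78196) = -33827*(-1/78196) = 33827/78196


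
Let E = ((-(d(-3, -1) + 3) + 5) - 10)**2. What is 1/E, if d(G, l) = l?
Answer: 1/49 ≈ 0.020408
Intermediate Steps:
E = 49 (E = ((-(-1 + 3) + 5) - 10)**2 = ((-1*2 + 5) - 10)**2 = ((-2 + 5) - 10)**2 = (3 - 10)**2 = (-7)**2 = 49)
1/E = 1/49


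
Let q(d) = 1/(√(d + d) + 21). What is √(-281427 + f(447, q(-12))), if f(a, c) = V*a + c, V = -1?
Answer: √((-5919353 - 563748*I*√6)/(21 + 2*I*√6)) ≈ 0.e-5 - 530.92*I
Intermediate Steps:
q(d) = 1/(21 + √2*√d) (q(d) = 1/(√(2*d) + 21) = 1/(√2*√d + 21) = 1/(21 + √2*√d))
f(a, c) = c - a (f(a, c) = -a + c = c - a)
√(-281427 + f(447, q(-12))) = √(-281427 + (1/(21 + √2*√(-12)) - 1*447)) = √(-281427 + (1/(21 + √2*(2*I*√3)) - 447)) = √(-281427 + (1/(21 + 2*I*√6) - 447)) = √(-281427 + (-447 + 1/(21 + 2*I*√6))) = √(-281874 + 1/(21 + 2*I*√6))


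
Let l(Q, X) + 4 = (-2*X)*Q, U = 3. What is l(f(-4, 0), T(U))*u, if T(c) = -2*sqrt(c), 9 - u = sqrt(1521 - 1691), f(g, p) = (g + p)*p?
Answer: -36 + 4*I*sqrt(170) ≈ -36.0 + 52.154*I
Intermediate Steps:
f(g, p) = p*(g + p)
u = 9 - I*sqrt(170) (u = 9 - sqrt(1521 - 1691) = 9 - sqrt(-170) = 9 - I*sqrt(170) ≈ 9.0 - 13.038*I)
l(Q, X) = -4 - 2*Q*X (l(Q, X) = -4 + (-2*X)*Q = -4 - 2*Q*X)
l(f(-4, 0), T(U))*u = (-4 - 2*0*(-4 + 0)*(-2*sqrt(3)))*(9 - I*sqrt(170)) = (-4 - 2*0*(-4)*(-2*sqrt(3)))*(9 - I*sqrt(170)) = (-4 - 2*0*(-2*sqrt(3)))*(9 - I*sqrt(170)) = (-4 + 0)*(9 - I*sqrt(170)) = -4*(9 - I*sqrt(170)) = -36 + 4*I*sqrt(170)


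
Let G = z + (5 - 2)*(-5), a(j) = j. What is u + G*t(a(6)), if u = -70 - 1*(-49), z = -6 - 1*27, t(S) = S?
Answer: -309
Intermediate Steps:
z = -33 (z = -6 - 27 = -33)
u = -21 (u = -70 + 49 = -21)
G = -48 (G = -33 + (5 - 2)*(-5) = -33 + 3*(-5) = -33 - 15 = -48)
u + G*t(a(6)) = -21 - 48*6 = -21 - 288 = -309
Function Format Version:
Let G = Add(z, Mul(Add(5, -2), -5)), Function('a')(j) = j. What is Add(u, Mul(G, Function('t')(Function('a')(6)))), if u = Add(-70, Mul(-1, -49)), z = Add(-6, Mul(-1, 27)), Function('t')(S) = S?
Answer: -309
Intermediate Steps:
z = -33 (z = Add(-6, -27) = -33)
u = -21 (u = Add(-70, 49) = -21)
G = -48 (G = Add(-33, Mul(Add(5, -2), -5)) = Add(-33, Mul(3, -5)) = Add(-33, -15) = -48)
Add(u, Mul(G, Function('t')(Function('a')(6)))) = Add(-21, Mul(-48, 6)) = Add(-21, -288) = -309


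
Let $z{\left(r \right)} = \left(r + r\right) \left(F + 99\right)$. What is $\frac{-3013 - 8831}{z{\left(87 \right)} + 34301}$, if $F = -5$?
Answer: $- \frac{11844}{50657} \approx -0.23381$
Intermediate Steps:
$z{\left(r \right)} = 188 r$ ($z{\left(r \right)} = \left(r + r\right) \left(-5 + 99\right) = 2 r 94 = 188 r$)
$\frac{-3013 - 8831}{z{\left(87 \right)} + 34301} = \frac{-3013 - 8831}{188 \cdot 87 + 34301} = - \frac{11844}{16356 + 34301} = - \frac{11844}{50657}$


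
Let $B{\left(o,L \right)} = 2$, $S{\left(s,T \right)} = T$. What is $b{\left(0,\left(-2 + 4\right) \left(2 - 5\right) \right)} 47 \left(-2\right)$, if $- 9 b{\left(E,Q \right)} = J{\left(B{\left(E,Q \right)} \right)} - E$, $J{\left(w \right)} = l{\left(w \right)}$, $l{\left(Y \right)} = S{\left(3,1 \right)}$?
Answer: $\frac{94}{9} \approx 10.444$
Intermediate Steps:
$l{\left(Y \right)} = 1$
$J{\left(w \right)} = 1$
$b{\left(E,Q \right)} = - \frac{1}{9} + \frac{E}{9}$ ($b{\left(E,Q \right)} = - \frac{1 - E}{9} = - \frac{1}{9} + \frac{E}{9}$)
$b{\left(0,\left(-2 + 4\right) \left(2 - 5\right) \right)} 47 \left(-2\right) = \left(- \frac{1}{9} + \frac{1}{9} \cdot 0\right) 47 \left(-2\right) = \left(- \frac{1}{9} + 0\right) 47 \left(-2\right) = \left(- \frac{1}{9}\right) 47 \left(-2\right) = \left(- \frac{47}{9}\right) \left(-2\right) = \frac{94}{9}$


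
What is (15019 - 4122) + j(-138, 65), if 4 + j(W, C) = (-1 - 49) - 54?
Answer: 10789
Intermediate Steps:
j(W, C) = -108 (j(W, C) = -4 + ((-1 - 49) - 54) = -4 + (-50 - 54) = -4 - 104 = -108)
(15019 - 4122) + j(-138, 65) = (15019 - 4122) - 108 = 10897 - 108 = 10789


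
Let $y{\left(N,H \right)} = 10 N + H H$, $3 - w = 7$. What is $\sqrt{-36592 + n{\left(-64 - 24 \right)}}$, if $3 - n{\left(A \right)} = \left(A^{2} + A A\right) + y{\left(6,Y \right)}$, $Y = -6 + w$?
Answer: $i \sqrt{52237} \approx 228.55 i$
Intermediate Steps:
$w = -4$ ($w = 3 - 7 = -4$)
$Y = -10$ ($Y = -6 - 4 = -10$)
$y{\left(N,H \right)} = H^{2} + 10 N$ ($y{\left(N,H \right)} = 10 N + H^{2} = H^{2} + 10 N$)
$n{\left(A \right)} = -157 - 2 A^{2}$ ($n{\left(A \right)} = 3 - \left(\left(A^{2} + A A\right) + \left(\left(-10\right)^{2} + 10 \cdot 6\right)\right) = 3 - \left(\left(A^{2} + A^{2}\right) + \left(100 + 60\right)\right) = 3 - \left(2 A^{2} + 160\right) = 3 - \left(160 + 2 A^{2}\right) = -157 - 2 A^{2}$)
$\sqrt{-36592 + n{\left(-64 - 24 \right)}} = \sqrt{-36592 - \left(157 + 2 \left(-64 - 24\right)^{2}\right)} = \sqrt{-36592 - \left(157 + 2 \left(-88\right)^{2}\right)} = \sqrt{-36592 - 15645} = \sqrt{-52237} = i \sqrt{52237}$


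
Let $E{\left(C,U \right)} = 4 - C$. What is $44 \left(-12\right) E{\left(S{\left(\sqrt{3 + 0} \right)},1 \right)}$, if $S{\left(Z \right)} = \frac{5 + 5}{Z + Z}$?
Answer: $-2112 + 880 \sqrt{3} \approx -587.79$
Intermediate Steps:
$S{\left(Z \right)} = \frac{5}{Z}$ ($S{\left(Z \right)} = \frac{10}{2 Z} = 10 \frac{1}{2 Z} = \frac{5}{Z}$)
$44 \left(-12\right) E{\left(S{\left(\sqrt{3 + 0} \right)},1 \right)} = 44 \left(-12\right) \left(4 - \frac{5}{\sqrt{3 + 0}}\right) = - 528 \left(4 - \frac{5}{\sqrt{3}}\right) = - 528 \left(4 - 5 \frac{\sqrt{3}}{3}\right) = - 528 \left(4 - \frac{5 \sqrt{3}}{3}\right) = -2112 + 880 \sqrt{3}$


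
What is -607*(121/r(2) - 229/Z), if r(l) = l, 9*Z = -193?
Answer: -16677325/386 ≈ -43206.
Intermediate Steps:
Z = -193/9 (Z = (⅑)*(-193) = -193/9 ≈ -21.444)
-607*(121/r(2) - 229/Z) = -607*(121/2 - 229/(-193/9)) = -607*(121*(½) - 229*(-9/193)) = -607*(121/2 + 2061/193) = -607*27475/386 = -16677325/386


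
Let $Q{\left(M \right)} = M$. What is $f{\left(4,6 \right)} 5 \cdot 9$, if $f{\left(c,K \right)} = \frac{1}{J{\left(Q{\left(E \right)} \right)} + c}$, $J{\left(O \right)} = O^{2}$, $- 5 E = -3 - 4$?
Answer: $\frac{1125}{149} \approx 7.5503$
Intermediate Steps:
$E = \frac{7}{5}$ ($E = - \frac{-3 - 4}{5} = \left(- \frac{1}{5}\right) \left(-7\right) = \frac{7}{5} \approx 1.4$)
$f{\left(c,K \right)} = \frac{1}{\frac{49}{25} + c}$ ($f{\left(c,K \right)} = \frac{1}{\left(\frac{7}{5}\right)^{2} + c} = \frac{1}{\frac{49}{25} + c}$)
$f{\left(4,6 \right)} 5 \cdot 9 = \frac{25}{49 + 25 \cdot 4} \cdot 5 \cdot 9 = \frac{25}{49 + 100} \cdot 5 \cdot 9 = \frac{25}{149} \cdot 5 \cdot 9 = \frac{125}{149} \cdot 9 = \frac{1125}{149}$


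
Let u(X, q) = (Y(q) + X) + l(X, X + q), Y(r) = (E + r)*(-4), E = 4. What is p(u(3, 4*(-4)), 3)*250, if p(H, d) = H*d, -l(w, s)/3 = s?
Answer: 67500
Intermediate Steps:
l(w, s) = -3*s
Y(r) = -16 - 4*r (Y(r) = (4 + r)*(-4) = -16 - 4*r)
u(X, q) = -16 - 7*q - 2*X (u(X, q) = ((-16 - 4*q) + X) - 3*(X + q) = (-16 + X - 4*q) + (-3*X - 3*q) = -16 - 7*q - 2*X)
p(u(3, 4*(-4)), 3)*250 = ((-16 - 28*(-4) - 2*3)*3)*250 = ((-16 - 7*(-16) - 6)*3)*250 = ((-16 + 112 - 6)*3)*250 = (90*3)*250 = 270*250 = 67500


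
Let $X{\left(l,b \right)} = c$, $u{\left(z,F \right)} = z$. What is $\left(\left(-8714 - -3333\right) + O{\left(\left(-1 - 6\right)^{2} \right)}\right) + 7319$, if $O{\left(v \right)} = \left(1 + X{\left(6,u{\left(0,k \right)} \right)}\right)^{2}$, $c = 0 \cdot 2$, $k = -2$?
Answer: $1939$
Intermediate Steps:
$c = 0$
$X{\left(l,b \right)} = 0$
$O{\left(v \right)} = 1$ ($O{\left(v \right)} = \left(1 + 0\right)^{2} = 1^{2} = 1$)
$\left(\left(-8714 - -3333\right) + O{\left(\left(-1 - 6\right)^{2} \right)}\right) + 7319 = \left(\left(-8714 - -3333\right) + 1\right) + 7319 = \left(\left(-8714 + 3333\right) + 1\right) + 7319 = \left(-5381 + 1\right) + 7319 = -5380 + 7319 = 1939$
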